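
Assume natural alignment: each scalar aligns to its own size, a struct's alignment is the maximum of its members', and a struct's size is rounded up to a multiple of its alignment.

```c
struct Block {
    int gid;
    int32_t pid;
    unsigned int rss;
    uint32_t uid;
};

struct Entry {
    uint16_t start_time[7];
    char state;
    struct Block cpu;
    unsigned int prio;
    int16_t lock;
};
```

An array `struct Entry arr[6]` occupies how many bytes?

Block: 0..4  gid  (4B, 4-aligned); 4..8  pid  (4B, 4-aligned); 8..12  rss  (4B, 4-aligned); 12..16  uid  (4B, 4-aligned); sizeof = 16, alignof = 4
0..14  start_time  (14B, 2-aligned)
14..15  state  (1B, 1-aligned)
15..16  -- padding (1B)
16..32  cpu  (16B, 4-aligned)
32..36  prio  (4B, 4-aligned)
36..38  lock  (2B, 2-aligned)
38..40  -- tail padding (2B)
sizeof = 40, alignof = 4
array of 6: 6 × 40 = 240

240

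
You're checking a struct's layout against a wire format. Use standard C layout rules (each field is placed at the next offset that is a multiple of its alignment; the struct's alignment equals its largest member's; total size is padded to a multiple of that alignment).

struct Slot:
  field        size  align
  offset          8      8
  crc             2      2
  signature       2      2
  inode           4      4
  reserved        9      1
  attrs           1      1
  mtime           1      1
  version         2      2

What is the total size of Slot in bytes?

32

0..8  offset  (8B, 8-aligned)
8..10  crc  (2B, 2-aligned)
10..12  signature  (2B, 2-aligned)
12..16  inode  (4B, 4-aligned)
16..25  reserved  (9B, 1-aligned)
25..26  attrs  (1B, 1-aligned)
26..27  mtime  (1B, 1-aligned)
27..28  -- padding (1B)
28..30  version  (2B, 2-aligned)
30..32  -- tail padding (2B)
sizeof = 32, alignof = 8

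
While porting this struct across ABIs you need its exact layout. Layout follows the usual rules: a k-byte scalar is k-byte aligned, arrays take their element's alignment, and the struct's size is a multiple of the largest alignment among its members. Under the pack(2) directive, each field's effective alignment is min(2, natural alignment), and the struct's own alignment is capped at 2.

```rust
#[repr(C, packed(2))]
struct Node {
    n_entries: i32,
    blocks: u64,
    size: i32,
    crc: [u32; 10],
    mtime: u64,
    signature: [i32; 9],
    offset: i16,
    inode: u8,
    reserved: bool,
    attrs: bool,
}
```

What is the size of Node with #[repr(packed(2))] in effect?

@0: n_entries [4B, align 2] → 4
@4: blocks [8B, align 2] → 12
@12: size [4B, align 2] → 16
@16: crc [40B, align 2] → 56
@56: mtime [8B, align 2] → 64
@64: signature [36B, align 2] → 100
@100: offset [2B, align 2] → 102
@102: inode [1B, align 1] → 103
@103: reserved [1B, align 1] → 104
@104: attrs [1B, align 1] → 105
+1 tail pad (align 2)
size 106, align 2

106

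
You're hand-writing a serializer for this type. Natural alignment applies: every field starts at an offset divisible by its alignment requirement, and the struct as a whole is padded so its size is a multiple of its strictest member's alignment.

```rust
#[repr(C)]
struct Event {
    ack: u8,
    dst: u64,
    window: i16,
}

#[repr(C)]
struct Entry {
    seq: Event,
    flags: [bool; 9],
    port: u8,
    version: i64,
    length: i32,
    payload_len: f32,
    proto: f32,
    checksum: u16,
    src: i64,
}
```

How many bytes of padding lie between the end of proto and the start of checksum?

0

Event: 0..1  ack  (1B, 1-aligned); 1..8  -- padding (7B); 8..16  dst  (8B, 8-aligned); 16..18  window  (2B, 2-aligned); 18..24  -- tail padding (6B); sizeof = 24, alignof = 8
0..24  seq  (24B, 8-aligned)
24..33  flags  (9B, 1-aligned)
33..34  port  (1B, 1-aligned)
34..40  -- padding (6B)
40..48  version  (8B, 8-aligned)
48..52  length  (4B, 4-aligned)
52..56  payload_len  (4B, 4-aligned)
56..60  proto  (4B, 4-aligned)
60..62  checksum  (2B, 2-aligned)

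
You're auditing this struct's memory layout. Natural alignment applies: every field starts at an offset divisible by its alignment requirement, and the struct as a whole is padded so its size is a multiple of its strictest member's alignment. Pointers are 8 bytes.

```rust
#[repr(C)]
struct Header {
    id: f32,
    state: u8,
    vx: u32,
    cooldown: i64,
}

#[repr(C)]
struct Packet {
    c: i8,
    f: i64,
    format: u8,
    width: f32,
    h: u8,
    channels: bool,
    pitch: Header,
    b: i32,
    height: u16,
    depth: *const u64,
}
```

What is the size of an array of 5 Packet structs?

360

Header: id at 0 (size 4, align 4) → ends 4; state at 4 (size 1, align 1) → ends 5; pad 3 to align 4 for vx; vx at 8 (size 4, align 4) → ends 12; pad 4 to align 8 for cooldown; cooldown at 16 (size 8, align 8) → ends 24; total 24 bytes, alignment 8
c at 0 (size 1, align 1) → ends 1
pad 7 to align 8 for f
f at 8 (size 8, align 8) → ends 16
format at 16 (size 1, align 1) → ends 17
pad 3 to align 4 for width
width at 20 (size 4, align 4) → ends 24
h at 24 (size 1, align 1) → ends 25
channels at 25 (size 1, align 1) → ends 26
pad 6 to align 8 for pitch
pitch at 32 (size 24, align 8) → ends 56
b at 56 (size 4, align 4) → ends 60
height at 60 (size 2, align 2) → ends 62
pad 2 to align 8 for depth
depth at 64 (size 8, align 8) → ends 72
total 72 bytes, alignment 8
array of 5: 5 × 72 = 360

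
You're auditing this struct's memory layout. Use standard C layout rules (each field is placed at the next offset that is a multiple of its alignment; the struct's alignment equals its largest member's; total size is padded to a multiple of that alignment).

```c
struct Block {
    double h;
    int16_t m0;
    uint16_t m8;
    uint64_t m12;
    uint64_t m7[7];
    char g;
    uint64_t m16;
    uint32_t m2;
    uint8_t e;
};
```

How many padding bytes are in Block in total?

14

0..8  h  (8B, 8-aligned)
8..10  m0  (2B, 2-aligned)
10..12  m8  (2B, 2-aligned)
12..16  -- padding (4B)
16..24  m12  (8B, 8-aligned)
24..80  m7  (56B, 8-aligned)
80..81  g  (1B, 1-aligned)
81..88  -- padding (7B)
88..96  m16  (8B, 8-aligned)
96..100  m2  (4B, 4-aligned)
100..101  e  (1B, 1-aligned)
101..104  -- tail padding (3B)
sizeof = 104, alignof = 8
data bytes 90, size 104 → padding 14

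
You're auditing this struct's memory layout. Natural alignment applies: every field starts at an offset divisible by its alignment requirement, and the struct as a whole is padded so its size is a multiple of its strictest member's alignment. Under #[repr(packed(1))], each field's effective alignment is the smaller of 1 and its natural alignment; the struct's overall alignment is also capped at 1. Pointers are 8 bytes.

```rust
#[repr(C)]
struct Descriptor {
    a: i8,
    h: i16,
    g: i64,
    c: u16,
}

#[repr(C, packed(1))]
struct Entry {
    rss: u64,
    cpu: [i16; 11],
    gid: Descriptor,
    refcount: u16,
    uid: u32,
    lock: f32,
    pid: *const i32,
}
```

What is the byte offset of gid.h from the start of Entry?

Descriptor: a at 0 (size 1, align 1) → ends 1; pad 1 to align 2 for h; h at 2 (size 2, align 2) → ends 4; pad 4 to align 8 for g; g at 8 (size 8, align 8) → ends 16; c at 16 (size 2, align 2) → ends 18; tail pad 6 to reach multiple of 8; total 24 bytes, alignment 8
rss at 0 (size 8, align 1) → ends 8
cpu at 8 (size 22, align 1) → ends 30
gid at 30 (size 24, align 1) → ends 54
within Descriptor: h at 2
30 + 2 = 32

32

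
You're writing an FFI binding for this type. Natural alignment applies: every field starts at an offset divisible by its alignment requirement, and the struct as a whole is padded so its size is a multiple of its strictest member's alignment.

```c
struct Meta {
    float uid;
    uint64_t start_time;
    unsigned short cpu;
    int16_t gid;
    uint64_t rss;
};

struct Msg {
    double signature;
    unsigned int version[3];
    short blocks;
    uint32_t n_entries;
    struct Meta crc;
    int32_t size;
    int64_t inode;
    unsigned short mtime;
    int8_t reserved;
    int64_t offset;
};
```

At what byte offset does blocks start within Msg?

Meta: uid at 0 (size 4, align 4) → ends 4; pad 4 to align 8 for start_time; start_time at 8 (size 8, align 8) → ends 16; cpu at 16 (size 2, align 2) → ends 18; gid at 18 (size 2, align 2) → ends 20; pad 4 to align 8 for rss; rss at 24 (size 8, align 8) → ends 32; total 32 bytes, alignment 8
signature at 0 (size 8, align 8) → ends 8
version at 8 (size 12, align 4) → ends 20
blocks at 20 (size 2, align 2) → ends 22

20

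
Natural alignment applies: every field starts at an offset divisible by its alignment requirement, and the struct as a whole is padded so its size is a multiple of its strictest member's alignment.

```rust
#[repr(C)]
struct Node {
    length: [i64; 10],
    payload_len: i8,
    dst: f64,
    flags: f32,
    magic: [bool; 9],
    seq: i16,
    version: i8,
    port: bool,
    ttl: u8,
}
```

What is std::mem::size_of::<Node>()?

length at 0 (size 80, align 8) → ends 80
payload_len at 80 (size 1, align 1) → ends 81
pad 7 to align 8 for dst
dst at 88 (size 8, align 8) → ends 96
flags at 96 (size 4, align 4) → ends 100
magic at 100 (size 9, align 1) → ends 109
pad 1 to align 2 for seq
seq at 110 (size 2, align 2) → ends 112
version at 112 (size 1, align 1) → ends 113
port at 113 (size 1, align 1) → ends 114
ttl at 114 (size 1, align 1) → ends 115
tail pad 5 to reach multiple of 8
total 120 bytes, alignment 8

120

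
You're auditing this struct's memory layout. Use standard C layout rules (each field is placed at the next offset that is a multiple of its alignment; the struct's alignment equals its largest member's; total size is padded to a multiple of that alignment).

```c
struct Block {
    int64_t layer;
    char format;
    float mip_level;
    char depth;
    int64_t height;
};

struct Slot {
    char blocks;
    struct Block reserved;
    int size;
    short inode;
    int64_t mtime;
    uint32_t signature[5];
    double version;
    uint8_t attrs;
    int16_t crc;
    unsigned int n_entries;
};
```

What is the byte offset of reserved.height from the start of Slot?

Block: 0..8  layer  (8B, 8-aligned); 8..9  format  (1B, 1-aligned); 9..12  -- padding (3B); 12..16  mip_level  (4B, 4-aligned); 16..17  depth  (1B, 1-aligned); 17..24  -- padding (7B); 24..32  height  (8B, 8-aligned); sizeof = 32, alignof = 8
0..1  blocks  (1B, 1-aligned)
1..8  -- padding (7B)
8..40  reserved  (32B, 8-aligned)
within Block: height at 24
8 + 24 = 32

32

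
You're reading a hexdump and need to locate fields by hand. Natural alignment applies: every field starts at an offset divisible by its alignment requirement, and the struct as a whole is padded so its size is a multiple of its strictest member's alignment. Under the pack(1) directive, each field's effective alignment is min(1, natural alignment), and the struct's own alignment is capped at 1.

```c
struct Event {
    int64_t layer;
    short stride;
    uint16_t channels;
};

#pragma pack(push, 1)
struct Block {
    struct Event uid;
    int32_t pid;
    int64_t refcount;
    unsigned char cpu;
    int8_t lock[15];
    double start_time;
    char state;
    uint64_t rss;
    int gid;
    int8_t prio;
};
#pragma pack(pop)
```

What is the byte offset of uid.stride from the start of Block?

Event: @0: layer [8B, align 8] → 8; @8: stride [2B, align 2] → 10; @10: channels [2B, align 2] → 12; +4 tail pad (align 8); size 16, align 8
@0: uid [16B, align 1] → 16
within Event: stride at 8
0 + 8 = 8

8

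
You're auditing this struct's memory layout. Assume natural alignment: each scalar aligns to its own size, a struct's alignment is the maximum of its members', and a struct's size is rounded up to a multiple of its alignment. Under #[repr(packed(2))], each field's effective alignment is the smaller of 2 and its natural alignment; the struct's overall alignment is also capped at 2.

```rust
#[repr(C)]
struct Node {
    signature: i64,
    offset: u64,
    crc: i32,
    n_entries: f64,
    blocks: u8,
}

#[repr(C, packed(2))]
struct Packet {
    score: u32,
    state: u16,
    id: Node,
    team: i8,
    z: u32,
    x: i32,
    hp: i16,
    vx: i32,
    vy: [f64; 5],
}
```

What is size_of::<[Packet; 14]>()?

1428

Node: @0: signature [8B, align 8] → 8; @8: offset [8B, align 8] → 16; @16: crc [4B, align 4] → 20; +4 pad (align 8); @24: n_entries [8B, align 8] → 32; @32: blocks [1B, align 1] → 33; +7 tail pad (align 8); size 40, align 8
@0: score [4B, align 2] → 4
@4: state [2B, align 2] → 6
@6: id [40B, align 2] → 46
@46: team [1B, align 1] → 47
+1 pad (align 2)
@48: z [4B, align 2] → 52
@52: x [4B, align 2] → 56
@56: hp [2B, align 2] → 58
@58: vx [4B, align 2] → 62
@62: vy [40B, align 2] → 102
size 102, align 2
array of 14: 14 × 102 = 1428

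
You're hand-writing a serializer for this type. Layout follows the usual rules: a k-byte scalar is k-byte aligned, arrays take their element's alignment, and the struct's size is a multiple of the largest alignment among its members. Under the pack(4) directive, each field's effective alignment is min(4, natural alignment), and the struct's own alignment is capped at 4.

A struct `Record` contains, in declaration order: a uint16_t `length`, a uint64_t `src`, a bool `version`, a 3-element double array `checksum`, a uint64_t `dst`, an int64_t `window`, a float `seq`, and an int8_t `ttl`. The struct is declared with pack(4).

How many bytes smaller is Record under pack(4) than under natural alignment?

8

natural layout:
  length at 0 (size 2, align 2) → ends 2
  pad 6 to align 8 for src
  src at 8 (size 8, align 8) → ends 16
  version at 16 (size 1, align 1) → ends 17
  pad 7 to align 8 for checksum
  checksum at 24 (size 24, align 8) → ends 48
  dst at 48 (size 8, align 8) → ends 56
  window at 56 (size 8, align 8) → ends 64
  seq at 64 (size 4, align 4) → ends 68
  ttl at 68 (size 1, align 1) → ends 69
  tail pad 3 to reach multiple of 8
  total 72 bytes, alignment 8
packed(4) layout:
  length at 0 (size 2, align 2) → ends 2
  pad 2 to align 4 for src
  src at 4 (size 8, align 4) → ends 12
  version at 12 (size 1, align 1) → ends 13
  pad 3 to align 4 for checksum
  checksum at 16 (size 24, align 4) → ends 40
  dst at 40 (size 8, align 4) → ends 48
  window at 48 (size 8, align 4) → ends 56
  seq at 56 (size 4, align 4) → ends 60
  ttl at 60 (size 1, align 1) → ends 61
  tail pad 3 to reach multiple of 4
  total 64 bytes, alignment 4
72 − 64 = 8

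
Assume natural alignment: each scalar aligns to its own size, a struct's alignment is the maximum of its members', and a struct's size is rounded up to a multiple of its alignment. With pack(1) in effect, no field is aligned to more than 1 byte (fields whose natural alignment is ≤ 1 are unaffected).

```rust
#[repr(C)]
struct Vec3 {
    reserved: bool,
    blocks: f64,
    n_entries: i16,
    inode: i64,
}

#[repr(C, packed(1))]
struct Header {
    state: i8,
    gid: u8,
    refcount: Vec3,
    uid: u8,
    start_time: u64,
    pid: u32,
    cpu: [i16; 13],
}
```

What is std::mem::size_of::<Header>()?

Vec3: @0: reserved [1B, align 1] → 1; +7 pad (align 8); @8: blocks [8B, align 8] → 16; @16: n_entries [2B, align 2] → 18; +6 pad (align 8); @24: inode [8B, align 8] → 32; size 32, align 8
@0: state [1B, align 1] → 1
@1: gid [1B, align 1] → 2
@2: refcount [32B, align 1] → 34
@34: uid [1B, align 1] → 35
@35: start_time [8B, align 1] → 43
@43: pid [4B, align 1] → 47
@47: cpu [26B, align 1] → 73
size 73, align 1

73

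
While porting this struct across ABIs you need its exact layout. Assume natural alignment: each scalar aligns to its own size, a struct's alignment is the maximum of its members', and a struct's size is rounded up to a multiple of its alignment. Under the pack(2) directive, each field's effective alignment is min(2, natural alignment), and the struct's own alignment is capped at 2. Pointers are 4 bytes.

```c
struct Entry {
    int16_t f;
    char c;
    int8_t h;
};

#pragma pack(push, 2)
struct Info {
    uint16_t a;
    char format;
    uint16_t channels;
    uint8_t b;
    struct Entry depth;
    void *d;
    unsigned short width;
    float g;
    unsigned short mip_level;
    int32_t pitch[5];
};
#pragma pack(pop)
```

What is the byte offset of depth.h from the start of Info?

Entry: @0: f [2B, align 2] → 2; @2: c [1B, align 1] → 3; @3: h [1B, align 1] → 4; size 4, align 2
@0: a [2B, align 2] → 2
@2: format [1B, align 1] → 3
+1 pad (align 2)
@4: channels [2B, align 2] → 6
@6: b [1B, align 1] → 7
+1 pad (align 2)
@8: depth [4B, align 2] → 12
within Entry: h at 3
8 + 3 = 11

11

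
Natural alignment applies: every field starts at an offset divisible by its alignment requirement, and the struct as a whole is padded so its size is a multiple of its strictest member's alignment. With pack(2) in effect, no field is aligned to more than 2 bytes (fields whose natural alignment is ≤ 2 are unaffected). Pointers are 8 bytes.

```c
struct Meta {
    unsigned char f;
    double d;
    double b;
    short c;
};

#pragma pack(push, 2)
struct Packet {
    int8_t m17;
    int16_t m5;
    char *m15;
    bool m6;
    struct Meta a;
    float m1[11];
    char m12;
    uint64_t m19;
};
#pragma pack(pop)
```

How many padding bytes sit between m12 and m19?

1

Meta: 0..1  f  (1B, 1-aligned); 1..8  -- padding (7B); 8..16  d  (8B, 8-aligned); 16..24  b  (8B, 8-aligned); 24..26  c  (2B, 2-aligned); 26..32  -- tail padding (6B); sizeof = 32, alignof = 8
0..1  m17  (1B, 1-aligned)
1..2  -- padding (1B)
2..4  m5  (2B, 2-aligned)
4..12  m15  (8B, 2-aligned)
12..13  m6  (1B, 1-aligned)
13..14  -- padding (1B)
14..46  a  (32B, 2-aligned)
46..90  m1  (44B, 2-aligned)
90..91  m12  (1B, 1-aligned)
91..92  -- padding (1B)
92..100  m19  (8B, 2-aligned)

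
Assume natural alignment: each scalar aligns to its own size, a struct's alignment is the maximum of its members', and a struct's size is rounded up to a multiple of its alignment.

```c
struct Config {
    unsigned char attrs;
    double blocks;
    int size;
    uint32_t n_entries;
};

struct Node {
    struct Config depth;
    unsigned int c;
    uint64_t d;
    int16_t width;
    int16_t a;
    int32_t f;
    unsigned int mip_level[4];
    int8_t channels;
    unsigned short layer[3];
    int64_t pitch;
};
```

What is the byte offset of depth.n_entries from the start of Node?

Config: @0: attrs [1B, align 1] → 1; +7 pad (align 8); @8: blocks [8B, align 8] → 16; @16: size [4B, align 4] → 20; @20: n_entries [4B, align 4] → 24; size 24, align 8
@0: depth [24B, align 8] → 24
within Config: n_entries at 20
0 + 20 = 20

20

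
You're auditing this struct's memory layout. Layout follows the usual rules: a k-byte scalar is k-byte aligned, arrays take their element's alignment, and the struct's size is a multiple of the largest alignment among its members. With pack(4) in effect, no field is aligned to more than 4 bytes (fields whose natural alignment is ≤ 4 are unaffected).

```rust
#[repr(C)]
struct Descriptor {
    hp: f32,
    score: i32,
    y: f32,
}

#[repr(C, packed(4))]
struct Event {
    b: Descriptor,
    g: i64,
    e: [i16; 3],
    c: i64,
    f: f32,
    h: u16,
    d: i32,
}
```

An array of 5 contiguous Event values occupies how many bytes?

240

Descriptor: 0..4  hp  (4B, 4-aligned); 4..8  score  (4B, 4-aligned); 8..12  y  (4B, 4-aligned); sizeof = 12, alignof = 4
0..12  b  (12B, 4-aligned)
12..20  g  (8B, 4-aligned)
20..26  e  (6B, 2-aligned)
26..28  -- padding (2B)
28..36  c  (8B, 4-aligned)
36..40  f  (4B, 4-aligned)
40..42  h  (2B, 2-aligned)
42..44  -- padding (2B)
44..48  d  (4B, 4-aligned)
sizeof = 48, alignof = 4
array of 5: 5 × 48 = 240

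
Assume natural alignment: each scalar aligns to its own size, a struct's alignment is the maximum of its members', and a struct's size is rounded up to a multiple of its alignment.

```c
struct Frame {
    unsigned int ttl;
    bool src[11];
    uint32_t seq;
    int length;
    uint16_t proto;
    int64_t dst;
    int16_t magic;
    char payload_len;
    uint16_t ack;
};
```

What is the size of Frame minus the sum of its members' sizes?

ttl at 0 (size 4, align 4) → ends 4
src at 4 (size 11, align 1) → ends 15
pad 1 to align 4 for seq
seq at 16 (size 4, align 4) → ends 20
length at 20 (size 4, align 4) → ends 24
proto at 24 (size 2, align 2) → ends 26
pad 6 to align 8 for dst
dst at 32 (size 8, align 8) → ends 40
magic at 40 (size 2, align 2) → ends 42
payload_len at 42 (size 1, align 1) → ends 43
pad 1 to align 2 for ack
ack at 44 (size 2, align 2) → ends 46
tail pad 2 to reach multiple of 8
total 48 bytes, alignment 8
data bytes 38, size 48 → padding 10

10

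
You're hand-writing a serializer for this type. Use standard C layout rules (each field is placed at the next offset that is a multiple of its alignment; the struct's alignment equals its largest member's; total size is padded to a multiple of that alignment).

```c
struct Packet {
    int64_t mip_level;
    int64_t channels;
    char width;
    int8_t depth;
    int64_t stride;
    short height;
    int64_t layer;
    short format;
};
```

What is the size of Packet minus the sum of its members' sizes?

0..8  mip_level  (8B, 8-aligned)
8..16  channels  (8B, 8-aligned)
16..17  width  (1B, 1-aligned)
17..18  depth  (1B, 1-aligned)
18..24  -- padding (6B)
24..32  stride  (8B, 8-aligned)
32..34  height  (2B, 2-aligned)
34..40  -- padding (6B)
40..48  layer  (8B, 8-aligned)
48..50  format  (2B, 2-aligned)
50..56  -- tail padding (6B)
sizeof = 56, alignof = 8
data bytes 38, size 56 → padding 18

18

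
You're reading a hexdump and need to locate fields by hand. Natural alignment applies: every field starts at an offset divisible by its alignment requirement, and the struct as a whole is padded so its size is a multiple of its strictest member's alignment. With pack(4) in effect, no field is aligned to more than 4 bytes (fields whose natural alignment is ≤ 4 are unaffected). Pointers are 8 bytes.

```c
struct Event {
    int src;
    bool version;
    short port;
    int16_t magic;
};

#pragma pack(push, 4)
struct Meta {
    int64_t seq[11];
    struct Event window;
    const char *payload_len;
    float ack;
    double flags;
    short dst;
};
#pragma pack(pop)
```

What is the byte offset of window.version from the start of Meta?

Event: @0: src [4B, align 4] → 4; @4: version [1B, align 1] → 5; +1 pad (align 2); @6: port [2B, align 2] → 8; @8: magic [2B, align 2] → 10; +2 tail pad (align 4); size 12, align 4
@0: seq [88B, align 4] → 88
@88: window [12B, align 4] → 100
within Event: version at 4
88 + 4 = 92

92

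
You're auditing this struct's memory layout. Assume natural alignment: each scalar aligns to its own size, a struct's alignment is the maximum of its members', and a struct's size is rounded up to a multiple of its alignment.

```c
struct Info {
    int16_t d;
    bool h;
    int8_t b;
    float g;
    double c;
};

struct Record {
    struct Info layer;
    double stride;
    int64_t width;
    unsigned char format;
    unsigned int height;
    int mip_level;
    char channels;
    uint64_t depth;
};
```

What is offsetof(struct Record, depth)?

48

Info: 0..2  d  (2B, 2-aligned); 2..3  h  (1B, 1-aligned); 3..4  b  (1B, 1-aligned); 4..8  g  (4B, 4-aligned); 8..16  c  (8B, 8-aligned); sizeof = 16, alignof = 8
0..16  layer  (16B, 8-aligned)
16..24  stride  (8B, 8-aligned)
24..32  width  (8B, 8-aligned)
32..33  format  (1B, 1-aligned)
33..36  -- padding (3B)
36..40  height  (4B, 4-aligned)
40..44  mip_level  (4B, 4-aligned)
44..45  channels  (1B, 1-aligned)
45..48  -- padding (3B)
48..56  depth  (8B, 8-aligned)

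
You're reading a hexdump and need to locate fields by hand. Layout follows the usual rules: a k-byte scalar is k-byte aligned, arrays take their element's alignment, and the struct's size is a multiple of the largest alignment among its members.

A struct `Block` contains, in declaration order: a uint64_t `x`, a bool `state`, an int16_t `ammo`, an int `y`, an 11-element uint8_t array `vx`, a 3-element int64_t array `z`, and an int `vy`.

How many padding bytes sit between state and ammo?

1

@0: x [8B, align 8] → 8
@8: state [1B, align 1] → 9
+1 pad (align 2)
@10: ammo [2B, align 2] → 12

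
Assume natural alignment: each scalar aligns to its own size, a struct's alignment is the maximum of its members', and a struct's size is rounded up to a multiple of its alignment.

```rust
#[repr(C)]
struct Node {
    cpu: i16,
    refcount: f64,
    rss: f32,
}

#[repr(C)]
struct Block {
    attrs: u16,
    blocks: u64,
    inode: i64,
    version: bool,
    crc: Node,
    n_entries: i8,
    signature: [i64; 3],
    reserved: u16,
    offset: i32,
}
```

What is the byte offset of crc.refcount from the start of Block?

40

Node: @0: cpu [2B, align 2] → 2; +6 pad (align 8); @8: refcount [8B, align 8] → 16; @16: rss [4B, align 4] → 20; +4 tail pad (align 8); size 24, align 8
@0: attrs [2B, align 2] → 2
+6 pad (align 8)
@8: blocks [8B, align 8] → 16
@16: inode [8B, align 8] → 24
@24: version [1B, align 1] → 25
+7 pad (align 8)
@32: crc [24B, align 8] → 56
within Node: refcount at 8
32 + 8 = 40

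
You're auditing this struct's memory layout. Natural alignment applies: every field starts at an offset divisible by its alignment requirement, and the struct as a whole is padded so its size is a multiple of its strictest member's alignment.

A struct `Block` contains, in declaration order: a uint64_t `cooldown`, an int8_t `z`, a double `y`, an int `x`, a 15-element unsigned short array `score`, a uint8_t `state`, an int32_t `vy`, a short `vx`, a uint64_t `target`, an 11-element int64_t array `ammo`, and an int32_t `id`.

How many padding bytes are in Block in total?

cooldown at 0 (size 8, align 8) → ends 8
z at 8 (size 1, align 1) → ends 9
pad 7 to align 8 for y
y at 16 (size 8, align 8) → ends 24
x at 24 (size 4, align 4) → ends 28
score at 28 (size 30, align 2) → ends 58
state at 58 (size 1, align 1) → ends 59
pad 1 to align 4 for vy
vy at 60 (size 4, align 4) → ends 64
vx at 64 (size 2, align 2) → ends 66
pad 6 to align 8 for target
target at 72 (size 8, align 8) → ends 80
ammo at 80 (size 88, align 8) → ends 168
id at 168 (size 4, align 4) → ends 172
tail pad 4 to reach multiple of 8
total 176 bytes, alignment 8
data bytes 158, size 176 → padding 18

18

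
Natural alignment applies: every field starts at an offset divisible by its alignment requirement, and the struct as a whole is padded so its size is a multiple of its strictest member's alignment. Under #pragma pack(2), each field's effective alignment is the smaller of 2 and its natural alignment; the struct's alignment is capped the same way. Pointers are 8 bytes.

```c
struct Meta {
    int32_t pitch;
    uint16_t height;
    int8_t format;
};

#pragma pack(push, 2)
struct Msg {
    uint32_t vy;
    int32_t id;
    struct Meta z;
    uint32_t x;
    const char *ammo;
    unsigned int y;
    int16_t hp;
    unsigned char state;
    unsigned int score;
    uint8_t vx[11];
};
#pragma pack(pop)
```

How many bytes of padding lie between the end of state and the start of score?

Meta: pitch at 0 (size 4, align 4) → ends 4; height at 4 (size 2, align 2) → ends 6; format at 6 (size 1, align 1) → ends 7; tail pad 1 to reach multiple of 4; total 8 bytes, alignment 4
vy at 0 (size 4, align 2) → ends 4
id at 4 (size 4, align 2) → ends 8
z at 8 (size 8, align 2) → ends 16
x at 16 (size 4, align 2) → ends 20
ammo at 20 (size 8, align 2) → ends 28
y at 28 (size 4, align 2) → ends 32
hp at 32 (size 2, align 2) → ends 34
state at 34 (size 1, align 1) → ends 35
pad 1 to align 2 for score
score at 36 (size 4, align 2) → ends 40

1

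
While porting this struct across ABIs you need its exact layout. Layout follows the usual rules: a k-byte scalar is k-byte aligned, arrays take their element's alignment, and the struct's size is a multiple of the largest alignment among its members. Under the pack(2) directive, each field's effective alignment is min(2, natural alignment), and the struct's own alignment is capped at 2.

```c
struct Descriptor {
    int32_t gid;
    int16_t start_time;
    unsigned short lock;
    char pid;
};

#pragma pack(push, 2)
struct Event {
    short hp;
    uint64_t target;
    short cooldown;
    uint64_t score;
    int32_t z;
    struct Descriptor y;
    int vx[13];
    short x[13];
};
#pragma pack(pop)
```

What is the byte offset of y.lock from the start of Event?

Descriptor: gid at 0 (size 4, align 4) → ends 4; start_time at 4 (size 2, align 2) → ends 6; lock at 6 (size 2, align 2) → ends 8; pid at 8 (size 1, align 1) → ends 9; tail pad 3 to reach multiple of 4; total 12 bytes, alignment 4
hp at 0 (size 2, align 2) → ends 2
target at 2 (size 8, align 2) → ends 10
cooldown at 10 (size 2, align 2) → ends 12
score at 12 (size 8, align 2) → ends 20
z at 20 (size 4, align 2) → ends 24
y at 24 (size 12, align 2) → ends 36
within Descriptor: lock at 6
24 + 6 = 30

30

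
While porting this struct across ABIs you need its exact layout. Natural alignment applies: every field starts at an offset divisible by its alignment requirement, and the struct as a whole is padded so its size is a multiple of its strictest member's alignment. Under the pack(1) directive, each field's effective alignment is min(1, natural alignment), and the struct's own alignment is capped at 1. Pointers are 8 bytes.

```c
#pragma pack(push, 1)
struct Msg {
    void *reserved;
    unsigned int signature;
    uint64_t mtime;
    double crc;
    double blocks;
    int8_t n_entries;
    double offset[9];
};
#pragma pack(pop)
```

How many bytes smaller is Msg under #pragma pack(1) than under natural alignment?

11

natural layout:
  @0: reserved [8B, align 8] → 8
  @8: signature [4B, align 4] → 12
  +4 pad (align 8)
  @16: mtime [8B, align 8] → 24
  @24: crc [8B, align 8] → 32
  @32: blocks [8B, align 8] → 40
  @40: n_entries [1B, align 1] → 41
  +7 pad (align 8)
  @48: offset [72B, align 8] → 120
  size 120, align 8
packed(1) layout:
  @0: reserved [8B, align 1] → 8
  @8: signature [4B, align 1] → 12
  @12: mtime [8B, align 1] → 20
  @20: crc [8B, align 1] → 28
  @28: blocks [8B, align 1] → 36
  @36: n_entries [1B, align 1] → 37
  @37: offset [72B, align 1] → 109
  size 109, align 1
120 − 109 = 11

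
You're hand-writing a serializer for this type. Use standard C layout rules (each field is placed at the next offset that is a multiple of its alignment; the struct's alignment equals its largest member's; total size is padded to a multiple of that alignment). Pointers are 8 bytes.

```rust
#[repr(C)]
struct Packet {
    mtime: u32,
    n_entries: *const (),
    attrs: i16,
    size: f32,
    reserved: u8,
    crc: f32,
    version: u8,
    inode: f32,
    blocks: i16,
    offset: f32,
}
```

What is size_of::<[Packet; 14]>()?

672

0..4  mtime  (4B, 4-aligned)
4..8  -- padding (4B)
8..16  n_entries  (8B, 8-aligned)
16..18  attrs  (2B, 2-aligned)
18..20  -- padding (2B)
20..24  size  (4B, 4-aligned)
24..25  reserved  (1B, 1-aligned)
25..28  -- padding (3B)
28..32  crc  (4B, 4-aligned)
32..33  version  (1B, 1-aligned)
33..36  -- padding (3B)
36..40  inode  (4B, 4-aligned)
40..42  blocks  (2B, 2-aligned)
42..44  -- padding (2B)
44..48  offset  (4B, 4-aligned)
sizeof = 48, alignof = 8
array of 14: 14 × 48 = 672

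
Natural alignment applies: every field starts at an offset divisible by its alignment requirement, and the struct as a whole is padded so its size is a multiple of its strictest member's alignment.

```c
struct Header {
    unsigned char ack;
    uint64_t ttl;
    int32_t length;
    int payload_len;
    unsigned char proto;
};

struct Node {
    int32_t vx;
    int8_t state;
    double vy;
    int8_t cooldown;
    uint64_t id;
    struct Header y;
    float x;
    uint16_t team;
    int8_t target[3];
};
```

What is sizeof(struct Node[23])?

1840

Header: 0..1  ack  (1B, 1-aligned); 1..8  -- padding (7B); 8..16  ttl  (8B, 8-aligned); 16..20  length  (4B, 4-aligned); 20..24  payload_len  (4B, 4-aligned); 24..25  proto  (1B, 1-aligned); 25..32  -- tail padding (7B); sizeof = 32, alignof = 8
0..4  vx  (4B, 4-aligned)
4..5  state  (1B, 1-aligned)
5..8  -- padding (3B)
8..16  vy  (8B, 8-aligned)
16..17  cooldown  (1B, 1-aligned)
17..24  -- padding (7B)
24..32  id  (8B, 8-aligned)
32..64  y  (32B, 8-aligned)
64..68  x  (4B, 4-aligned)
68..70  team  (2B, 2-aligned)
70..73  target  (3B, 1-aligned)
73..80  -- tail padding (7B)
sizeof = 80, alignof = 8
array of 23: 23 × 80 = 1840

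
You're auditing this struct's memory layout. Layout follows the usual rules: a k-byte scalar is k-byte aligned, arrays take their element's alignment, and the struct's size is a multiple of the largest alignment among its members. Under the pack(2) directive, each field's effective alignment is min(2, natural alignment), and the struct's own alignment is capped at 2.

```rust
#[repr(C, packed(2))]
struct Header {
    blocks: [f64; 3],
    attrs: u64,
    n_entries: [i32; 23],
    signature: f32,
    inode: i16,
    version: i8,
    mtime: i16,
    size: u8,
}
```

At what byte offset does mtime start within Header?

132

@0: blocks [24B, align 2] → 24
@24: attrs [8B, align 2] → 32
@32: n_entries [92B, align 2] → 124
@124: signature [4B, align 2] → 128
@128: inode [2B, align 2] → 130
@130: version [1B, align 1] → 131
+1 pad (align 2)
@132: mtime [2B, align 2] → 134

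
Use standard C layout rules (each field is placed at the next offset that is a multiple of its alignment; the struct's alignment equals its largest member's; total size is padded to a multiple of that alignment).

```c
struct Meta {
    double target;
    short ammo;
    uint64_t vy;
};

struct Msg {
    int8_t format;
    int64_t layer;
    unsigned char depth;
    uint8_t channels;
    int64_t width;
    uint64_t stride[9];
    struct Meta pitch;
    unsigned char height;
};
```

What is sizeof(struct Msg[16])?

2176

Meta: 0..8  target  (8B, 8-aligned); 8..10  ammo  (2B, 2-aligned); 10..16  -- padding (6B); 16..24  vy  (8B, 8-aligned); sizeof = 24, alignof = 8
0..1  format  (1B, 1-aligned)
1..8  -- padding (7B)
8..16  layer  (8B, 8-aligned)
16..17  depth  (1B, 1-aligned)
17..18  channels  (1B, 1-aligned)
18..24  -- padding (6B)
24..32  width  (8B, 8-aligned)
32..104  stride  (72B, 8-aligned)
104..128  pitch  (24B, 8-aligned)
128..129  height  (1B, 1-aligned)
129..136  -- tail padding (7B)
sizeof = 136, alignof = 8
array of 16: 16 × 136 = 2176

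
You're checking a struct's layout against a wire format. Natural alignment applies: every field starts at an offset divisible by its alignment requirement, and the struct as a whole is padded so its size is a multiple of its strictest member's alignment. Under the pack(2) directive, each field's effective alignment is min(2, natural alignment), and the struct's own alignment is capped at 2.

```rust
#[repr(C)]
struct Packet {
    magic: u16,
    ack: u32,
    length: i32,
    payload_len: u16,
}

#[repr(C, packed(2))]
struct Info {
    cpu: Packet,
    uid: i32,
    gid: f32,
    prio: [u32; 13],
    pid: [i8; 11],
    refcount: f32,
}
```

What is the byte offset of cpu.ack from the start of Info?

4

Packet: @0: magic [2B, align 2] → 2; +2 pad (align 4); @4: ack [4B, align 4] → 8; @8: length [4B, align 4] → 12; @12: payload_len [2B, align 2] → 14; +2 tail pad (align 4); size 16, align 4
@0: cpu [16B, align 2] → 16
within Packet: ack at 4
0 + 4 = 4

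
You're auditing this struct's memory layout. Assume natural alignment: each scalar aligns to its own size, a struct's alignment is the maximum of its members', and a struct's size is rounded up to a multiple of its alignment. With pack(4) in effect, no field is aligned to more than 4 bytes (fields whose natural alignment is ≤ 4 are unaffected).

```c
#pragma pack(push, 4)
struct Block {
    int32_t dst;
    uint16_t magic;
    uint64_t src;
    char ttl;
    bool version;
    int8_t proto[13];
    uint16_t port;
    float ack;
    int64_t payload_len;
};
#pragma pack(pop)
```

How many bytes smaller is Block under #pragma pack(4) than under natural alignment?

0

natural layout:
  @0: dst [4B, align 4] → 4
  @4: magic [2B, align 2] → 6
  +2 pad (align 8)
  @8: src [8B, align 8] → 16
  @16: ttl [1B, align 1] → 17
  @17: version [1B, align 1] → 18
  @18: proto [13B, align 1] → 31
  +1 pad (align 2)
  @32: port [2B, align 2] → 34
  +2 pad (align 4)
  @36: ack [4B, align 4] → 40
  @40: payload_len [8B, align 8] → 48
  size 48, align 8
packed(4) layout:
  @0: dst [4B, align 4] → 4
  @4: magic [2B, align 2] → 6
  +2 pad (align 4)
  @8: src [8B, align 4] → 16
  @16: ttl [1B, align 1] → 17
  @17: version [1B, align 1] → 18
  @18: proto [13B, align 1] → 31
  +1 pad (align 2)
  @32: port [2B, align 2] → 34
  +2 pad (align 4)
  @36: ack [4B, align 4] → 40
  @40: payload_len [8B, align 4] → 48
  size 48, align 4
48 − 48 = 0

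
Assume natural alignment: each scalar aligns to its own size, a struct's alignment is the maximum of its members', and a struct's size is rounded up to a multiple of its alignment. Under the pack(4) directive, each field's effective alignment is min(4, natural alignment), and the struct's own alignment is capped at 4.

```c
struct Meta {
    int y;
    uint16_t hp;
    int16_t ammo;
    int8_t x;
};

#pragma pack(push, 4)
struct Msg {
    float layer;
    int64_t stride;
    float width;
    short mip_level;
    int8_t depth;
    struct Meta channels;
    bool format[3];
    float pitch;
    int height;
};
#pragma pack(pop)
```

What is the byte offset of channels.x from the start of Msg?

28

Meta: y at 0 (size 4, align 4) → ends 4; hp at 4 (size 2, align 2) → ends 6; ammo at 6 (size 2, align 2) → ends 8; x at 8 (size 1, align 1) → ends 9; tail pad 3 to reach multiple of 4; total 12 bytes, alignment 4
layer at 0 (size 4, align 4) → ends 4
stride at 4 (size 8, align 4) → ends 12
width at 12 (size 4, align 4) → ends 16
mip_level at 16 (size 2, align 2) → ends 18
depth at 18 (size 1, align 1) → ends 19
pad 1 to align 4 for channels
channels at 20 (size 12, align 4) → ends 32
within Meta: x at 8
20 + 8 = 28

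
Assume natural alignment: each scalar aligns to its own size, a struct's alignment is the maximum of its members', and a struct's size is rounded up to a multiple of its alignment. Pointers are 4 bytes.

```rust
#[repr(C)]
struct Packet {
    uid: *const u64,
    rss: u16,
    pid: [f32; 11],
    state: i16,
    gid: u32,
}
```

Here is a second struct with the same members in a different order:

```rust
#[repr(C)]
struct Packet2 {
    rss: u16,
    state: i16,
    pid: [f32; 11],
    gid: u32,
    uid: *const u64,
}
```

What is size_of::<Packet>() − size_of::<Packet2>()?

uid at 0 (size 4, align 4) → ends 4
rss at 4 (size 2, align 2) → ends 6
pad 2 to align 4 for pid
pid at 8 (size 44, align 4) → ends 52
state at 52 (size 2, align 2) → ends 54
pad 2 to align 4 for gid
gid at 56 (size 4, align 4) → ends 60
total 60 bytes, alignment 4
— Packet2 —
rss at 0 (size 2, align 2) → ends 2
state at 2 (size 2, align 2) → ends 4
pid at 4 (size 44, align 4) → ends 48
gid at 48 (size 4, align 4) → ends 52
uid at 52 (size 4, align 4) → ends 56
total 56 bytes, alignment 4
60 − 56 = 4

4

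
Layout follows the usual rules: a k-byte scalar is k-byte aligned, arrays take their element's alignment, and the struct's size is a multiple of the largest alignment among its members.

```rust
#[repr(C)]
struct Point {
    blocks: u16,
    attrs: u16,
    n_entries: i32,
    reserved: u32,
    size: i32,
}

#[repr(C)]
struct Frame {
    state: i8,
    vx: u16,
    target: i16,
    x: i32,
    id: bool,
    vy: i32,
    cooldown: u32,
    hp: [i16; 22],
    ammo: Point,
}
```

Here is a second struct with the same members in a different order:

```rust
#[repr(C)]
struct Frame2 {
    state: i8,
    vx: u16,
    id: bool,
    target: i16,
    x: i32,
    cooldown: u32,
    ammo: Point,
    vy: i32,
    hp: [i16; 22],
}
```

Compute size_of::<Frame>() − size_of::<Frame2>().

Point: 0..2  blocks  (2B, 2-aligned); 2..4  attrs  (2B, 2-aligned); 4..8  n_entries  (4B, 4-aligned); 8..12  reserved  (4B, 4-aligned); 12..16  size  (4B, 4-aligned); sizeof = 16, alignof = 4
0..1  state  (1B, 1-aligned)
1..2  -- padding (1B)
2..4  vx  (2B, 2-aligned)
4..6  target  (2B, 2-aligned)
6..8  -- padding (2B)
8..12  x  (4B, 4-aligned)
12..13  id  (1B, 1-aligned)
13..16  -- padding (3B)
16..20  vy  (4B, 4-aligned)
20..24  cooldown  (4B, 4-aligned)
24..68  hp  (44B, 2-aligned)
68..84  ammo  (16B, 4-aligned)
sizeof = 84, alignof = 4
— Frame2 —
0..1  state  (1B, 1-aligned)
1..2  -- padding (1B)
2..4  vx  (2B, 2-aligned)
4..5  id  (1B, 1-aligned)
5..6  -- padding (1B)
6..8  target  (2B, 2-aligned)
8..12  x  (4B, 4-aligned)
12..16  cooldown  (4B, 4-aligned)
16..32  ammo  (16B, 4-aligned)
32..36  vy  (4B, 4-aligned)
36..80  hp  (44B, 2-aligned)
sizeof = 80, alignof = 4
84 − 80 = 4

4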